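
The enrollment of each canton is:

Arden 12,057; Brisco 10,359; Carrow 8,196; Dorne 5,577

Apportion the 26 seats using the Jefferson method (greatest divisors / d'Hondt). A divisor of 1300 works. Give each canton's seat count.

Arden=9; Brisco=7; Carrow=6; Dorne=4

With modified divisor 1300: modified quotas Arden 9.275, Brisco 7.968, Carrow 6.305, Dorne 4.290.
Rounding down: Arden 9, Brisco 7, Carrow 6, Dorne 4 (total 26).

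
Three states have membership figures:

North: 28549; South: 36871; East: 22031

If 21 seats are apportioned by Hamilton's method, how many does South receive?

Standard divisor: 87451 ÷ 21 ≈ 4164.333.
Standard quotas: North 6.8556, South 8.8540, East 5.2904.
Lower quotas: North 6, South 8, East 5 (sum 19, leaving 2 seats).
Remainders in descending order: North 0.8556, South 0.8540, East 0.2904.
The surplus seats go to North, South.
South receives 9.

9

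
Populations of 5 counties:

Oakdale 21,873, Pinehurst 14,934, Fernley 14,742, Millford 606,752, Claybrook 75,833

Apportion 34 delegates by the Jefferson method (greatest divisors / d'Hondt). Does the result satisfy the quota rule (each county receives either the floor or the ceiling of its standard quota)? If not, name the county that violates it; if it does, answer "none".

Standard quotas: Oakdale 1.013, Pinehurst 0.692, Fernley 0.683, Millford 28.101, Claybrook 3.512.
Jefferson allocation: Oakdale 1, Pinehurst 0, Fernley 0, Millford 30, Claybrook 3.
Millford has quota 28.101 (lower 28, upper 29) but receives 30 — outside the quota interval.

Millford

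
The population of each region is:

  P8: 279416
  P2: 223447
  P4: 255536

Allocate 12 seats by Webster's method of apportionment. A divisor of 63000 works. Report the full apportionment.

With modified divisor 63000: modified quotas P8 4.435, P2 3.547, P4 4.056.
Rounding to the nearest integer: P8 4, P2 4, P4 4 (total 12).

P8=4, P2=4, P4=4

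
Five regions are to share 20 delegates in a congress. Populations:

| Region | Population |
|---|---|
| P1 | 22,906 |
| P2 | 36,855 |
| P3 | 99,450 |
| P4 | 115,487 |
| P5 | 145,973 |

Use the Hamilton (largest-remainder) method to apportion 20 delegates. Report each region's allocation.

The standard divisor is 420671/20 ≈ 21033.55.
Standard quotas: P1 1.0890, P2 1.7522, P3 4.7282, P4 5.4906, P5 6.9400.
Lower quotas: P1 1, P2 1, P3 4, P4 5, P5 6 (sum 17, leaving 3 seats).
Remainders in descending order: P5 0.9400, P2 0.7522, P3 0.7282, P4 0.4906, P1 0.0890.
The surplus seats go to P5, P2, P3.

P1 1, P2 2, P3 5, P4 5, P5 7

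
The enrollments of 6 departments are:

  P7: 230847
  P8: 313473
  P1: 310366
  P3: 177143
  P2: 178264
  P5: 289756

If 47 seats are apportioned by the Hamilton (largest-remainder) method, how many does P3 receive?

Standard divisor: 1499849 ÷ 47 ≈ 31911.681.
Standard quotas: P7 7.2339, P8 9.8231, P1 9.7258, P3 5.5510, P2 5.5862, P5 9.0799.
Lower quotas: P7 7, P8 9, P1 9, P3 5, P2 5, P5 9 (sum 44, leaving 3 seats).
Remainders in descending order: P8 0.8231, P1 0.7258, P2 0.5862, P3 0.5510, P7 0.2339, P5 0.0799.
The surplus seats go to P8, P1, P2.
P3 receives 5.

5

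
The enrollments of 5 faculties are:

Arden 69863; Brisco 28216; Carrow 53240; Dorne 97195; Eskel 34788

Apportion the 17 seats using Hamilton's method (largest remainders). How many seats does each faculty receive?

Arden=4; Brisco=2; Carrow=3; Dorne=6; Eskel=2

The standard divisor is 283302/17 ≈ 16664.824.
Standard quotas: Arden 4.1922, Brisco 1.6931, Carrow 3.1948, Dorne 5.8323, Eskel 2.0875.
Lower quotas: Arden 4, Brisco 1, Carrow 3, Dorne 5, Eskel 2 (sum 15, leaving 2 seats).
Remainders in descending order: Dorne 0.8323, Brisco 0.6931, Carrow 0.1948, Arden 0.1922, Eskel 0.0875.
The surplus seats go to Dorne, Brisco.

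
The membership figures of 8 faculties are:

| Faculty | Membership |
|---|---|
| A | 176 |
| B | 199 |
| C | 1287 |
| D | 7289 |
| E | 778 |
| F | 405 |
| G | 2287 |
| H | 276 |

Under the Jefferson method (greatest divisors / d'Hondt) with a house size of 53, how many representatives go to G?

Standard divisor 12697/53 ≈ 239.566; standard quotas: A 0.735, B 0.831, C 5.372, D 30.426, E 3.248, F 1.691, G 9.546, H 1.152.
Rounding down gives 0, 0, 5, 30, 3, 1, 9, 1 = 49 seats, so the divisor must be adjusted.
With modified divisor 220: modified quotas A 0.800, B 0.905, C 5.850, D 33.132, E 3.536, F 1.841, G 10.395, H 1.255.
Rounding down: A 0, B 0, C 5, D 33, E 3, F 1, G 10, H 1 (total 53).
G receives 10.

10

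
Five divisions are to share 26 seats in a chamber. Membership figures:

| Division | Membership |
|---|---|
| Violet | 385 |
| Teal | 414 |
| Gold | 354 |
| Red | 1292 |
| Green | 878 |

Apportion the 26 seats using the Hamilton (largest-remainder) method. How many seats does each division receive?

Standard divisor: 3323 ÷ 26 ≈ 127.808.
Standard quotas: Violet 3.012, Teal 3.239, Gold 2.770, Red 10.109, Green 6.870.
Lower quotas: Violet 3, Teal 3, Gold 2, Red 10, Green 6 (sum 24, leaving 2 seats).
Remainders in descending order: Green 0.870, Gold 0.770, Teal 0.239, Red 0.109, Violet 0.012.
Largest remainders: Green, Gold receive the extra seats.

Violet: 3; Teal: 3; Gold: 3; Red: 10; Green: 7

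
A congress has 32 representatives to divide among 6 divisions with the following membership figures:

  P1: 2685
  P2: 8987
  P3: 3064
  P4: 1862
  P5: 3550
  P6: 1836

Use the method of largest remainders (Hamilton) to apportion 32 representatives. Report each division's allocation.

P1 4, P2 13, P3 4, P4 3, P5 5, P6 3

Standard divisor: 21984 ÷ 32 = 687.
Standard quotas: P1 3.9083, P2 13.0815, P3 4.4600, P4 2.7103, P5 5.1674, P6 2.6725.
Lower quotas: P1 3, P2 13, P3 4, P4 2, P5 5, P6 2 (sum 29, leaving 3 seats).
Remainders in descending order: P1 0.9083, P4 0.7103, P6 0.6725, P3 0.4600, P5 0.1674, P2 0.0815.
The surplus seats go to P1, P4, P6.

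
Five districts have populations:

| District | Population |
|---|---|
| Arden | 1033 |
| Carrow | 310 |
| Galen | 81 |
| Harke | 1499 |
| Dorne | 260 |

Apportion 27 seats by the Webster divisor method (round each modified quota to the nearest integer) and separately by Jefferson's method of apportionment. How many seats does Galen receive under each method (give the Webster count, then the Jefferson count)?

Webster: Arden 9, Carrow 3, Galen 1, Harke 12, Dorne 2.
Jefferson: Arden 9, Carrow 2, Galen 0, Harke 14, Dorne 2.
Galen gets 1 under Webster and 0 under Jefferson.

1 and 0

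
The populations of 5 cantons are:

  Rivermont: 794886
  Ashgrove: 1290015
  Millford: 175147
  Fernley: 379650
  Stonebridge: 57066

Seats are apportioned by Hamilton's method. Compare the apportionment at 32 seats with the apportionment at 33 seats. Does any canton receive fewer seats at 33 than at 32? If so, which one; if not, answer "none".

At 32 seats: Rivermont 9, Ashgrove 15, Millford 2, Fernley 5, Stonebridge 1.
At 33 seats: Rivermont 10, Ashgrove 16, Millford 2, Fernley 4, Stonebridge 1.
Fernley drops from 5 to 4.

Fernley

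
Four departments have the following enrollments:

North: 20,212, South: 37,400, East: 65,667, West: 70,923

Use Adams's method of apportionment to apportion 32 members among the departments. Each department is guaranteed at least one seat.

Standard divisor 194202/32 ≈ 6068.812; standard quotas: North 3.330, South 6.163, East 10.820, West 11.686.
Rounding up gives 4, 7, 11, 12 = 34 seats, so the divisor must be adjusted.
With modified divisor 6500: modified quotas North 3.110, South 5.754, East 10.103, West 10.911.
Rounding up: North 4, South 6, East 11, West 11 (total 32).

North: 4, South: 6, East: 11, West: 11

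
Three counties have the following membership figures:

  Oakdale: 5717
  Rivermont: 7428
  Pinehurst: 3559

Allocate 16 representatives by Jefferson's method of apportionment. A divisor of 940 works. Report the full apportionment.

Oakdale 6; Rivermont 7; Pinehurst 3

With modified divisor 940: modified quotas Oakdale 6.082, Rivermont 7.902, Pinehurst 3.786.
Rounding down: Oakdale 6, Rivermont 7, Pinehurst 3 (total 16).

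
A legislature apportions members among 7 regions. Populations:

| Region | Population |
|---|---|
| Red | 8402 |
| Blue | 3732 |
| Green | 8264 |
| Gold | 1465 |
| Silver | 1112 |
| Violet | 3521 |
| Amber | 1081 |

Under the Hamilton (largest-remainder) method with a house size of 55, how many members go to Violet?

Standard divisor: 27577 ÷ 55 ≈ 501.4.
Standard quotas: Red 16.7571, Blue 7.4432, Green 16.4819, Gold 2.9218, Silver 2.2178, Violet 7.0223, Amber 2.1560.
Lower quotas: Red 16, Blue 7, Green 16, Gold 2, Silver 2, Violet 7, Amber 2 (sum 52, leaving 3 seats).
Remainders in descending order: Gold 0.9218, Red 0.7571, Green 0.4819, Blue 0.4432, Silver 0.2178, Amber 0.1560, Violet 0.0223.
The surplus seats go to Gold, Red, Green.
Violet receives 7.

7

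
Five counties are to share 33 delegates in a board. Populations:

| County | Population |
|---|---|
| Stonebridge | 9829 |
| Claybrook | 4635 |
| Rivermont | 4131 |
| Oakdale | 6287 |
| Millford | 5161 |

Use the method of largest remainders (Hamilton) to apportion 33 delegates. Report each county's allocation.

The standard divisor is 30043/33 ≈ 910.394.
Standard quotas: Stonebridge 10.7964, Claybrook 5.0912, Rivermont 4.5376, Oakdale 6.9058, Millford 5.6690.
Lower quotas: Stonebridge 10, Claybrook 5, Rivermont 4, Oakdale 6, Millford 5 (sum 30, leaving 3 seats).
Remainders in descending order: Oakdale 0.9058, Stonebridge 0.7964, Millford 0.6690, Rivermont 0.5376, Claybrook 0.0912.
Largest remainders: Oakdale, Stonebridge, Millford receive the extra seats.

Stonebridge 11; Claybrook 5; Rivermont 4; Oakdale 7; Millford 6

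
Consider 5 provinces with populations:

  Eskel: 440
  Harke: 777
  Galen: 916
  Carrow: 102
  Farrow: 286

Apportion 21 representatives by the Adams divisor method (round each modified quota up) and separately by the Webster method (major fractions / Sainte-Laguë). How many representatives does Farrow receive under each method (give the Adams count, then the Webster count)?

Adams: Eskel 4, Harke 6, Galen 7, Carrow 1, Farrow 3.
Webster: Eskel 4, Harke 6, Galen 8, Carrow 1, Farrow 2.
Farrow gets 3 under Adams and 2 under Webster.

3 and 2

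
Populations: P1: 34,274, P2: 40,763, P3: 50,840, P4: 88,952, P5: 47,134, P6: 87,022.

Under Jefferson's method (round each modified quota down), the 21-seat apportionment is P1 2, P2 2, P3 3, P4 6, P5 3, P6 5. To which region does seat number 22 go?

Priority for the next seat is population ÷ (current seats + 1).
Priorities: P1 11424.667, P2 13587.667, P3 12710.000, P4 12707.429, P5 11783.500, P6 14503.667.
Highest priority: P6.

P6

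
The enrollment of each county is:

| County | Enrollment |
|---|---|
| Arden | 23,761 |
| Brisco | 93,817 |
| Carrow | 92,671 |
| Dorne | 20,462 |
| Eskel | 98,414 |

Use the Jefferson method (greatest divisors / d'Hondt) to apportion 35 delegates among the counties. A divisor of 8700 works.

With modified divisor 8700: modified quotas Arden 2.731, Brisco 10.784, Carrow 10.652, Dorne 2.352, Eskel 11.312.
Rounding down: Arden 2, Brisco 10, Carrow 10, Dorne 2, Eskel 11 (total 35).

Arden 2, Brisco 10, Carrow 10, Dorne 2, Eskel 11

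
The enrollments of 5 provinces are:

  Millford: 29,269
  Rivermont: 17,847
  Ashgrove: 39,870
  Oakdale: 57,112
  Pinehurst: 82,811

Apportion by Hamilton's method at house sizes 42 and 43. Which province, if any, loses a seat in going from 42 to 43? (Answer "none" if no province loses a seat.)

Millford

At 42 seats: Millford 6, Rivermont 3, Ashgrove 7, Oakdale 11, Pinehurst 15.
At 43 seats: Millford 5, Rivermont 3, Ashgrove 8, Oakdale 11, Pinehurst 16.
Millford drops from 6 to 5.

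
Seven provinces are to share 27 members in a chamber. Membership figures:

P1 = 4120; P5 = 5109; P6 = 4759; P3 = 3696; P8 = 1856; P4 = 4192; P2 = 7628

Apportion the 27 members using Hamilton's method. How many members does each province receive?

P1 3; P5 4; P6 4; P3 3; P8 2; P4 4; P2 7

Total 31360; standard divisor 31360/27 ≈ 1161.481.
Standard quotas: P1 3.5472, P5 4.3987, P6 4.0974, P3 3.1821, P8 1.5980, P4 3.6092, P2 6.5675.
Lower quotas: P1 3, P5 4, P6 4, P3 3, P8 1, P4 3, P2 6 (sum 24, leaving 3 seats).
Remainders in descending order: P4 0.6092, P8 0.5980, P2 0.5675, P1 0.5472, P5 0.3987, P3 0.1821, P6 0.0974.
Largest remainders: P4, P8, P2 receive the extra seats.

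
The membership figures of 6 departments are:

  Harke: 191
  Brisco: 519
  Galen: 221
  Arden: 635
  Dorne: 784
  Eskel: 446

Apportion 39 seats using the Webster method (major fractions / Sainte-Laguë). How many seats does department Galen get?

Standard divisor 2796/39 ≈ 71.692; standard quotas: Harke 2.664, Brisco 7.239, Galen 3.083, Arden 8.857, Dorne 10.936, Eskel 6.221.
Rounding to the nearest integer gives Harke 3, Brisco 7, Galen 3, Arden 9, Dorne 11, Eskel 6 — total 39, matching the house size, so no adjustment is needed.
Galen receives 3.

3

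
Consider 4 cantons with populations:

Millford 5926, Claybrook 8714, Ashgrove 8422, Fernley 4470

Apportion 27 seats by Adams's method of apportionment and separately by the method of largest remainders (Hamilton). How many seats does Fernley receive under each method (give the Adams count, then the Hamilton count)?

Adams: Millford 6, Claybrook 8, Ashgrove 8, Fernley 5.
Hamilton: Millford 6, Claybrook 9, Ashgrove 8, Fernley 4.
Fernley gets 5 under Adams and 4 under Hamilton.

5 and 4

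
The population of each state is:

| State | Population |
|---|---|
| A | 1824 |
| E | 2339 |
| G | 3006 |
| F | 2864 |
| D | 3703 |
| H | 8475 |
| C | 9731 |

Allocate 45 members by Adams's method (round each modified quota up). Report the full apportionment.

Standard divisor 31942/45 ≈ 709.822; standard quotas: A 2.570, E 3.295, G 4.235, F 4.035, D 5.217, H 11.940, C 13.709.
Rounding up gives 3, 4, 5, 5, 6, 12, 14 = 49 seats, so the divisor must be adjusted.
With modified divisor 760: modified quotas A 2.400, E 3.078, G 3.955, F 3.768, D 4.872, H 11.151, C 12.804.
Rounding up: A 3, E 4, G 4, F 4, D 5, H 12, C 13 (total 45).

A=3, E=4, G=4, F=4, D=5, H=12, C=13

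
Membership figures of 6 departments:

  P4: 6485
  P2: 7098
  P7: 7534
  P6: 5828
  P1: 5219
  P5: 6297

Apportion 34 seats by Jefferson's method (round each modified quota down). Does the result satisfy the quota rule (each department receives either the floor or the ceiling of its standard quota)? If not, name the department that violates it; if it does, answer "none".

Standard quotas: P4 5.733, P2 6.275, P7 6.660, P6 5.152, P1 4.614, P5 5.567.
Jefferson allocation: P4 6, P2 6, P7 7, P6 5, P1 4, P5 6.
Every allocation lies between the lower and upper quota.

none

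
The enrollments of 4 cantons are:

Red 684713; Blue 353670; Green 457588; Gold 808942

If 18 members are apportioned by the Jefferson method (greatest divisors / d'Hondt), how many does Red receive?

Standard divisor 2304913/18 ≈ 128050.722; standard quotas: Red 5.347, Blue 2.762, Green 3.573, Gold 6.317.
Rounding down gives 5, 2, 3, 6 = 16 seats, so the divisor must be adjusted.
With modified divisor 115000: modified quotas Red 5.954, Blue 3.075, Green 3.979, Gold 7.034.
Rounding down: Red 5, Blue 3, Green 3, Gold 7 (total 18).
Red receives 5.

5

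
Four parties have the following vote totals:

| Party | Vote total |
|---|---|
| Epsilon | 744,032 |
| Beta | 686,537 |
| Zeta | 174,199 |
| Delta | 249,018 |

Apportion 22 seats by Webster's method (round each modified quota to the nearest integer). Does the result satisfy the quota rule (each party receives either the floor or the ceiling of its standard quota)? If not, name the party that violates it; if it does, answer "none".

Standard quotas: Epsilon 8.830, Beta 8.148, Zeta 2.067, Delta 2.955.
Webster allocation: Epsilon 9, Beta 8, Zeta 2, Delta 3.
Every allocation lies between the lower and upper quota.

none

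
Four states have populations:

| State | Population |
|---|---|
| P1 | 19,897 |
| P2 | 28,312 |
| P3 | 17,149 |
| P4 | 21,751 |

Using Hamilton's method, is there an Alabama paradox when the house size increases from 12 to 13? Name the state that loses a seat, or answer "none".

At 12 seats: P1 3, P2 4, P3 2, P4 3.
At 13 seats: P1 3, P2 4, P3 3, P4 3.
No state's allocation decreased.

none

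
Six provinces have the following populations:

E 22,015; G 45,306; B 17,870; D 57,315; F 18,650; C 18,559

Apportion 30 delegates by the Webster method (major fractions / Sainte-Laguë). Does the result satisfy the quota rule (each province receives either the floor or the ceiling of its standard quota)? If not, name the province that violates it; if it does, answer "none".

none

Standard quotas: E 3.675, G 7.563, B 2.983, D 9.568, F 3.113, C 3.098.
Webster allocation: E 4, G 8, B 3, D 9, F 3, C 3.
Every allocation lies between the lower and upper quota.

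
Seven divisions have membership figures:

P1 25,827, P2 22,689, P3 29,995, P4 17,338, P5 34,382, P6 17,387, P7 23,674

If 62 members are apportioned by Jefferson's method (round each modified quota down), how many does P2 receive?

Standard divisor 171292/62 ≈ 2762.774; standard quotas: P1 9.348, P2 8.212, P3 10.857, P4 6.276, P5 12.445, P6 6.293, P7 8.569.
Rounding down gives 9, 8, 10, 6, 12, 6, 8 = 59 seats, so the divisor must be adjusted.
With modified divisor 2600: modified quotas P1 9.933, P2 8.727, P3 11.537, P4 6.668, P5 13.224, P6 6.687, P7 9.105.
Rounding down: P1 9, P2 8, P3 11, P4 6, P5 13, P6 6, P7 9 (total 62).
P2 receives 8.

8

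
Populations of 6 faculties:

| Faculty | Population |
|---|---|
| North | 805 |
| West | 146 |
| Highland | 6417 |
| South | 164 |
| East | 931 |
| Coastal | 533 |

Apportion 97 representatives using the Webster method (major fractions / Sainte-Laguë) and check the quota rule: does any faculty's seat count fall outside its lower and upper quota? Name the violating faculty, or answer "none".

Highland

Standard quotas: North 8.680, West 1.574, Highland 69.192, South 1.768, East 10.039, Coastal 5.747.
Webster allocation: North 9, West 2, Highland 68, South 2, East 10, Coastal 6.
Highland has quota 69.192 (lower 69, upper 70) but receives 68 — outside the quota interval.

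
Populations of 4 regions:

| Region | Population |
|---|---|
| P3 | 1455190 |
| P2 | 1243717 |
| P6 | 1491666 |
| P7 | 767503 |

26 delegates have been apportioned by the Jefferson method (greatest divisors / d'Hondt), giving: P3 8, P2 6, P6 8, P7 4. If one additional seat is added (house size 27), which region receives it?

Priority for the next seat is population ÷ (current seats + 1).
Priorities: P3 161687.778, P2 177673.857, P6 165740.667, P7 153500.600.
Highest priority: P2.

P2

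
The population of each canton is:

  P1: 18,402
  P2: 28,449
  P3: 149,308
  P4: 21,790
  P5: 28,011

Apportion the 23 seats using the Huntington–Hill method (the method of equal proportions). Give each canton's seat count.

P1: 2, P2: 3, P3: 13, P4: 2, P5: 3

With divisor 11251: modified quotas P1 1.636, P2 2.529, P3 13.271, P4 1.937, P5 2.490.
Geometric-mean thresholds: P1 √(1·2)=1.414, P2 √(2·3)=2.449, P3 √(13·14)=13.491, P4 √(1·2)=1.414, P5 √(2·3)=2.449.
Each quota rounded against its threshold gives P1 2, P2 3, P3 13, P4 2, P5 3 (total 23).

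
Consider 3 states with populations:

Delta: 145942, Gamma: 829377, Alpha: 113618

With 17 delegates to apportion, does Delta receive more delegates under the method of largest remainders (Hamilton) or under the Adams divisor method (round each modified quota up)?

Hamilton: Delta 2, Gamma 13, Alpha 2.
Adams: Delta 3, Gamma 12, Alpha 2.
Delta gets 2 under Hamilton and 3 under Adams.

Adams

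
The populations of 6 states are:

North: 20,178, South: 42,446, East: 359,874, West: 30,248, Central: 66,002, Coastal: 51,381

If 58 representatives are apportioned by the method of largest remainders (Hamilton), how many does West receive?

Total 570129; standard divisor 570129/58 ≈ 9829.81.
Standard quotas: North 2.0527, South 4.3181, East 36.6105, West 3.0772, Central 6.7145, Coastal 5.2271.
Lower quotas: North 2, South 4, East 36, West 3, Central 6, Coastal 5 (sum 56, leaving 2 seats).
Remainders in descending order: Central 0.7145, East 0.6105, South 0.3181, Coastal 0.2271, West 0.0772, North 0.0527.
Largest remainders: Central, East receive the extra seats.
West receives 3.

3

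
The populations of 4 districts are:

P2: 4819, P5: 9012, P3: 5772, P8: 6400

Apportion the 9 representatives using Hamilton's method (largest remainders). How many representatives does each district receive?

Standard divisor: 26003 ÷ 9 ≈ 2889.222.
Standard quotas: P2 1.6679, P5 3.1192, P3 1.9978, P8 2.2151.
Lower quotas: P2 1, P5 3, P3 1, P8 2 (sum 7, leaving 2 seats).
Remainders in descending order: P3 0.9978, P2 0.6679, P8 0.2151, P5 0.1192.
The surplus seats go to P3, P2.

P2 2, P5 3, P3 2, P8 2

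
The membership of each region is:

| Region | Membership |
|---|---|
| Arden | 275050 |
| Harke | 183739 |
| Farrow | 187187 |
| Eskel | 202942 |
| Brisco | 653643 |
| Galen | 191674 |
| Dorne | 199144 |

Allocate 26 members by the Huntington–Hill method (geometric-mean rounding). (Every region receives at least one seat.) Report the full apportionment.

With divisor 76726: modified quotas Arden 3.585, Harke 2.395, Farrow 2.440, Eskel 2.645, Brisco 8.519, Galen 2.498, Dorne 2.596.
Geometric-mean thresholds: Arden √(3·4)=3.464, Harke √(2·3)=2.449, Farrow √(2·3)=2.449, Eskel √(2·3)=2.449, Brisco √(8·9)=8.485, Galen √(2·3)=2.449, Dorne √(2·3)=2.449.
Each quota rounded against its threshold gives Arden 4, Harke 2, Farrow 2, Eskel 3, Brisco 9, Galen 3, Dorne 3 (total 26).

Arden 4; Harke 2; Farrow 2; Eskel 3; Brisco 9; Galen 3; Dorne 3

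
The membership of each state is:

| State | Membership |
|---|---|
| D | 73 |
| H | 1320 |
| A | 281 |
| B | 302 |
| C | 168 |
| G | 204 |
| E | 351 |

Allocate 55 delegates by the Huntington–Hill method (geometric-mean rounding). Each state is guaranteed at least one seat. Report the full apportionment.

With divisor 49: modified quotas D 1.490, H 26.939, A 5.735, B 6.163, C 3.429, G 4.163, E 7.163.
Geometric-mean thresholds: D √(1·2)=1.414, H √(26·27)=26.495, A √(5·6)=5.477, B √(6·7)=6.481, C √(3·4)=3.464, G √(4·5)=4.472, E √(7·8)=7.483.
Each quota rounded against its threshold gives D 2, H 27, A 6, B 6, C 3, G 4, E 7 (total 55).

D=2; H=27; A=6; B=6; C=3; G=4; E=7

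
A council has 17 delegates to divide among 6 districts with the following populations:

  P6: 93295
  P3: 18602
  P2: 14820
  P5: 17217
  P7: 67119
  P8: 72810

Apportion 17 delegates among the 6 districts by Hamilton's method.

P6 6, P3 1, P2 1, P5 1, P7 4, P8 4

Standard divisor: 283863 ÷ 17 ≈ 16697.824.
Standard quotas: P6 5.5873, P3 1.1140, P2 0.8875, P5 1.0311, P7 4.0196, P8 4.3604.
Lower quotas: P6 5, P3 1, P2 0, P5 1, P7 4, P8 4 (sum 15, leaving 2 seats).
Remainders in descending order: P2 0.8875, P6 0.5873, P8 0.3604, P3 0.1140, P5 0.0311, P7 0.0196.
Largest remainders: P2, P6 receive the extra seats.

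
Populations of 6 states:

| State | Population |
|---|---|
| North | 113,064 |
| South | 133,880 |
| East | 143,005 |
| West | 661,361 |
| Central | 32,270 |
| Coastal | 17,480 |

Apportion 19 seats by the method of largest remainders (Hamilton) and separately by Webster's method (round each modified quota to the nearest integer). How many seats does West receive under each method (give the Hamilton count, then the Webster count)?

11 and 12

Hamilton: North 2, South 2, East 3, West 11, Central 1, Coastal 0.
Webster: North 2, South 2, East 2, West 12, Central 1, Coastal 0.
West gets 11 under Hamilton and 12 under Webster.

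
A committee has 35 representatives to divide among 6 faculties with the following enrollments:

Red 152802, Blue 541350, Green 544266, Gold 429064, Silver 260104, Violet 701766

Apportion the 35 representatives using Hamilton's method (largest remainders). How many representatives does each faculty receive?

Standard divisor: 2629352 ÷ 35 ≈ 75124.343.
Standard quotas: Red 2.0340, Blue 7.2061, Green 7.2449, Gold 5.7114, Silver 3.4623, Violet 9.3414.
Lower quotas: Red 2, Blue 7, Green 7, Gold 5, Silver 3, Violet 9 (sum 33, leaving 2 seats).
Remainders in descending order: Gold 0.7114, Silver 0.4623, Violet 0.3414, Green 0.2449, Blue 0.2061, Red 0.0340.
The surplus seats go to Gold, Silver.

Red: 2, Blue: 7, Green: 7, Gold: 6, Silver: 4, Violet: 9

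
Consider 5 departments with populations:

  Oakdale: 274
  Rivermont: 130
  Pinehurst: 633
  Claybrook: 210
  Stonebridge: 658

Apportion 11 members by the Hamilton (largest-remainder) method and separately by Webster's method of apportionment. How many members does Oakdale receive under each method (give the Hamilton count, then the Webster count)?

1 and 2

Hamilton: Oakdale 1, Rivermont 1, Pinehurst 4, Claybrook 1, Stonebridge 4.
Webster: Oakdale 2, Rivermont 1, Pinehurst 3, Claybrook 1, Stonebridge 4.
Oakdale gets 1 under Hamilton and 2 under Webster.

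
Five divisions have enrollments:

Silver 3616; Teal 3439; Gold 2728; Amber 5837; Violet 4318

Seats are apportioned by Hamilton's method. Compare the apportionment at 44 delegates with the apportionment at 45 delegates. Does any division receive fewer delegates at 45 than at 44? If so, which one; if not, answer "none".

At 44 seats: Silver 8, Teal 8, Gold 6, Amber 13, Violet 9.
At 45 seats: Silver 8, Teal 8, Gold 6, Amber 13, Violet 10.
No division's allocation decreased.

none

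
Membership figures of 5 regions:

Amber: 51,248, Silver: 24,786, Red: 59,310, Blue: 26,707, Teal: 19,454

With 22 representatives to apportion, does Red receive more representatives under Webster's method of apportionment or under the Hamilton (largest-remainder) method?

Webster

Webster: Amber 6, Silver 3, Red 8, Blue 3, Teal 2.
Hamilton: Amber 6, Silver 3, Red 7, Blue 3, Teal 3.
Red gets 8 under Webster and 7 under Hamilton.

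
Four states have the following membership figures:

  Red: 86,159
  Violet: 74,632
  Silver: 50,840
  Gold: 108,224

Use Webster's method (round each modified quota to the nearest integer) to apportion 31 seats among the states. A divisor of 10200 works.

Red 8; Violet 7; Silver 5; Gold 11

With modified divisor 10200: modified quotas Red 8.447, Violet 7.317, Silver 4.984, Gold 10.610.
Rounding to the nearest integer: Red 8, Violet 7, Silver 5, Gold 11 (total 31).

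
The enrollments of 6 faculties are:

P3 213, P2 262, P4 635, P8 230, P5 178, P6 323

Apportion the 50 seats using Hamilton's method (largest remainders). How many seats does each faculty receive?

P3 6, P2 7, P4 17, P8 6, P5 5, P6 9

Standard divisor: 1841 ÷ 50 ≈ 36.82.
Standard quotas: P3 5.785, P2 7.116, P4 17.246, P8 6.247, P5 4.834, P6 8.772.
Lower quotas: P3 5, P2 7, P4 17, P8 6, P5 4, P6 8 (sum 47, leaving 3 seats).
Remainders in descending order: P5 0.834, P3 0.785, P6 0.772, P8 0.247, P4 0.246, P2 0.116.
Largest remainders: P5, P3, P6 receive the extra seats.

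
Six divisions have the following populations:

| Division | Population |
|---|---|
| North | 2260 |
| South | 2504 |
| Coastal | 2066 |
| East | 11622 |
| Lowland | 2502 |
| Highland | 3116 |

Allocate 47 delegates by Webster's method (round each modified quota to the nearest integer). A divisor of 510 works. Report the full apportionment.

North 4, South 5, Coastal 4, East 23, Lowland 5, Highland 6

With modified divisor 510: modified quotas North 4.431, South 4.910, Coastal 4.051, East 22.788, Lowland 4.906, Highland 6.110.
Rounding to the nearest integer: North 4, South 5, Coastal 4, East 23, Lowland 5, Highland 6 (total 47).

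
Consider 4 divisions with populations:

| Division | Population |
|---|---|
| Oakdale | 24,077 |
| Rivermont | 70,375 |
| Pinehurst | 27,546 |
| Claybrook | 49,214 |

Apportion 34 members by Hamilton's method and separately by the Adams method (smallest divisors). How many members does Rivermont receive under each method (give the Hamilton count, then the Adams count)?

14 and 13

Hamilton: Oakdale 5, Rivermont 14, Pinehurst 5, Claybrook 10.
Adams: Oakdale 5, Rivermont 13, Pinehurst 6, Claybrook 10.
Rivermont gets 14 under Hamilton and 13 under Adams.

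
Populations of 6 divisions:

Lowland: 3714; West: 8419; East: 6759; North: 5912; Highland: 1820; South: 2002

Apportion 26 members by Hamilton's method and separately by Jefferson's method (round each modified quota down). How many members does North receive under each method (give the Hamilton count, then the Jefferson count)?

5 and 6

Hamilton: Lowland 3, West 8, East 6, North 5, Highland 2, South 2.
Jefferson: Lowland 3, West 8, East 6, North 6, Highland 1, South 2.
North gets 5 under Hamilton and 6 under Jefferson.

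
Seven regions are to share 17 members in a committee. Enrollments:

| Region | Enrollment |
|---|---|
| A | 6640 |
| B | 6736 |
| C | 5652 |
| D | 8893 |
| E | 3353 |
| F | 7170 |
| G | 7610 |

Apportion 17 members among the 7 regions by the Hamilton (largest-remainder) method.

A=2; B=3; C=2; D=3; E=1; F=3; G=3

The standard divisor is 46054/17 ≈ 2709.059.
Standard quotas: A 2.4510, B 2.4865, C 2.0863, D 3.2827, E 1.2377, F 2.6467, G 2.8091.
Lower quotas: A 2, B 2, C 2, D 3, E 1, F 2, G 2 (sum 14, leaving 3 seats).
Remainders in descending order: G 0.8091, F 0.6467, B 0.4865, A 0.4510, D 0.2827, E 0.2377, C 0.0863.
Largest remainders: G, F, B receive the extra seats.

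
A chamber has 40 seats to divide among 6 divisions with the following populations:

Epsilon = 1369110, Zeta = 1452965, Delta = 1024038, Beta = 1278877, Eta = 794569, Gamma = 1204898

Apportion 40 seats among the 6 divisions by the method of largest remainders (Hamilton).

Total 7124457; standard divisor 7124457/40 ≈ 178111.425.
Standard quotas: Epsilon 7.6868, Zeta 8.1576, Delta 5.7494, Beta 7.1802, Eta 4.4611, Gamma 6.7649.
Lower quotas: Epsilon 7, Zeta 8, Delta 5, Beta 7, Eta 4, Gamma 6 (sum 37, leaving 3 seats).
Remainders in descending order: Gamma 0.7649, Delta 0.7494, Epsilon 0.6868, Eta 0.4611, Beta 0.1802, Zeta 0.1576.
The surplus seats go to Gamma, Delta, Epsilon.

Epsilon 8, Zeta 8, Delta 6, Beta 7, Eta 4, Gamma 7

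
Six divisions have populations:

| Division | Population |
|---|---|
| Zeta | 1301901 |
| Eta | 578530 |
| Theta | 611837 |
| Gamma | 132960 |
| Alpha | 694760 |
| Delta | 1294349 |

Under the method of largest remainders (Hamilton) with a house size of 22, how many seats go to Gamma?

Standard divisor: 4614337 ÷ 22 ≈ 209742.591.
Standard quotas: Zeta 6.2071, Eta 2.7583, Theta 2.9171, Gamma 0.6339, Alpha 3.3124, Delta 6.1711.
Lower quotas: Zeta 6, Eta 2, Theta 2, Gamma 0, Alpha 3, Delta 6 (sum 19, leaving 3 seats).
Remainders in descending order: Theta 0.9171, Eta 0.7583, Gamma 0.6339, Alpha 0.3124, Zeta 0.2071, Delta 0.1711.
The surplus seats go to Theta, Eta, Gamma.
Gamma receives 1.

1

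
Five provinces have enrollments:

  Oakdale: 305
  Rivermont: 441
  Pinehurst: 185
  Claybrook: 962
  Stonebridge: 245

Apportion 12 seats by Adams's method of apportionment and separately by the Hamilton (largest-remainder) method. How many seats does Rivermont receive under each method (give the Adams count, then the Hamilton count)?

2 and 3

Adams: Oakdale 2, Rivermont 2, Pinehurst 1, Claybrook 5, Stonebridge 2.
Hamilton: Oakdale 2, Rivermont 3, Pinehurst 1, Claybrook 5, Stonebridge 1.
Rivermont gets 2 under Adams and 3 under Hamilton.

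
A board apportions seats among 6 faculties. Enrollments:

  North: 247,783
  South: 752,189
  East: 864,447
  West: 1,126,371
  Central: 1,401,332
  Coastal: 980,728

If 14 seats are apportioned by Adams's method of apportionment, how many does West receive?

Standard divisor 5372850/14 ≈ 383775; standard quotas: North 0.646, South 1.960, East 2.252, West 2.935, Central 3.651, Coastal 2.555.
Rounding up gives 1, 2, 3, 3, 4, 3 = 16 seats, so the divisor must be adjusted.
With modified divisor 478700: modified quotas North 0.518, South 1.571, East 1.806, West 2.353, Central 2.927, Coastal 2.049.
Rounding up: North 1, South 2, East 2, West 3, Central 3, Coastal 3 (total 14).
West receives 3.

3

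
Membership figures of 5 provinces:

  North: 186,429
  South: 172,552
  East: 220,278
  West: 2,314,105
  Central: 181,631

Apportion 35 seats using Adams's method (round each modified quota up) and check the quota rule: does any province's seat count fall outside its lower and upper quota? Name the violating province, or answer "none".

Standard quotas: North 2.122, South 1.964, East 2.507, West 26.339, Central 2.067.
Adams allocation: North 3, South 2, East 3, West 25, Central 2.
West has quota 26.339 (lower 26, upper 27) but receives 25 — outside the quota interval.

West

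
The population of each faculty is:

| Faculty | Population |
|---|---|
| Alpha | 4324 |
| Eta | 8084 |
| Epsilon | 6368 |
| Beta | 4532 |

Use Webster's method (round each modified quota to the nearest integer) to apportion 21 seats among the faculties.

Alpha 4; Eta 7; Epsilon 6; Beta 4

Standard divisor 23308/21 ≈ 1109.905; standard quotas: Alpha 3.896, Eta 7.284, Epsilon 5.737, Beta 4.083.
Rounding to the nearest integer gives Alpha 4, Eta 7, Epsilon 6, Beta 4 — total 21, matching the house size, so no adjustment is needed.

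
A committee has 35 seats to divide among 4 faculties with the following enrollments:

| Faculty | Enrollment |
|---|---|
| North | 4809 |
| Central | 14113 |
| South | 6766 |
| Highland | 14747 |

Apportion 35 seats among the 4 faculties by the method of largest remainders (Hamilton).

North 4, Central 12, South 6, Highland 13

Total 40435; standard divisor 40435/35 ≈ 1155.286.
Standard quotas: North 4.1626, Central 12.2160, South 5.8566, Highland 12.7648.
Lower quotas: North 4, Central 12, South 5, Highland 12 (sum 33, leaving 2 seats).
Remainders in descending order: South 0.8566, Highland 0.7648, Central 0.2160, North 0.1626.
The surplus seats go to South, Highland.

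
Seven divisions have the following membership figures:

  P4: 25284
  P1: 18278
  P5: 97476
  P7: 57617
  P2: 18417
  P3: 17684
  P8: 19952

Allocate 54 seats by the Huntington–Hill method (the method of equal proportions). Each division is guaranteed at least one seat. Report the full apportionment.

With divisor 4686: modified quotas P4 5.396, P1 3.901, P5 20.802, P7 12.296, P2 3.930, P3 3.774, P8 4.258.
Geometric-mean thresholds: P4 √(5·6)=5.477, P1 √(3·4)=3.464, P5 √(20·21)=20.494, P7 √(12·13)=12.490, P2 √(3·4)=3.464, P3 √(3·4)=3.464, P8 √(4·5)=4.472.
Each quota rounded against its threshold gives P4 5, P1 4, P5 21, P7 12, P2 4, P3 4, P8 4 (total 54).

P4: 5, P1: 4, P5: 21, P7: 12, P2: 4, P3: 4, P8: 4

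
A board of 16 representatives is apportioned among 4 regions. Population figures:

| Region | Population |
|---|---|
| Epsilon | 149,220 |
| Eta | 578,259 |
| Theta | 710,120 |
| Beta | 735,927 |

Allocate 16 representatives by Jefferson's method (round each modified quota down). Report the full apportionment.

Standard divisor 2173526/16 ≈ 135845.375; standard quotas: Epsilon 1.098, Eta 4.257, Theta 5.227, Beta 5.417.
Rounding down gives 1, 4, 5, 5 = 15 seats, so the divisor must be adjusted.
With modified divisor 120500: modified quotas Epsilon 1.238, Eta 4.799, Theta 5.893, Beta 6.107.
Rounding down: Epsilon 1, Eta 4, Theta 5, Beta 6 (total 16).

Epsilon 1, Eta 4, Theta 5, Beta 6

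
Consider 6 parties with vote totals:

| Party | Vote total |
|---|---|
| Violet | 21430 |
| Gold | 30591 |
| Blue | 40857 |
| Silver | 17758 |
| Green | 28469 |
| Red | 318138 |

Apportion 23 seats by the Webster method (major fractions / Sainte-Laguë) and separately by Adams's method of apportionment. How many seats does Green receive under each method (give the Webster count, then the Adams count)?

1 and 2

Webster: Violet 1, Gold 2, Blue 2, Silver 1, Green 1, Red 16.
Adams: Violet 1, Gold 2, Blue 2, Silver 1, Green 2, Red 15.
Green gets 1 under Webster and 2 under Adams.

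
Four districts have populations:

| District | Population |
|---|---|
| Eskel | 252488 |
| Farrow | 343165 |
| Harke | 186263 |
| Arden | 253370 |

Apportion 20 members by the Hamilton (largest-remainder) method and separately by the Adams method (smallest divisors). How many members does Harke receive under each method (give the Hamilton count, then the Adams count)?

3 and 4

Hamilton: Eskel 5, Farrow 7, Harke 3, Arden 5.
Adams: Eskel 5, Farrow 6, Harke 4, Arden 5.
Harke gets 3 under Hamilton and 4 under Adams.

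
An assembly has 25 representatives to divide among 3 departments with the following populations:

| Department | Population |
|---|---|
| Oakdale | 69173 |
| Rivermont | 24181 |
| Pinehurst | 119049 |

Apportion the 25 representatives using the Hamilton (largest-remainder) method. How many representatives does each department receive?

Total 212403; standard divisor 212403/25 ≈ 8496.12.
Standard quotas: Oakdale 8.1417, Rivermont 2.8461, Pinehurst 14.0122.
Lower quotas: Oakdale 8, Rivermont 2, Pinehurst 14 (sum 24, leaving 1 seat).
Remainders in descending order: Rivermont 0.8461, Oakdale 0.1417, Pinehurst 0.0122.
The surplus seat goes to Rivermont.

Oakdale 8; Rivermont 3; Pinehurst 14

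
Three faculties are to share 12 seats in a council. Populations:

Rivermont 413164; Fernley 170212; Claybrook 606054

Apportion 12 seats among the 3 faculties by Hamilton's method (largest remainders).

Standard divisor: 1189430 ÷ 12 ≈ 99119.167.
Standard quotas: Rivermont 4.1684, Fernley 1.7172, Claybrook 6.1144.
Lower quotas: Rivermont 4, Fernley 1, Claybrook 6 (sum 11, leaving 1 seat).
Remainders in descending order: Fernley 0.7172, Rivermont 0.1684, Claybrook 0.1144.
Largest remainder: Fernley receives the extra seat.

Rivermont=4, Fernley=2, Claybrook=6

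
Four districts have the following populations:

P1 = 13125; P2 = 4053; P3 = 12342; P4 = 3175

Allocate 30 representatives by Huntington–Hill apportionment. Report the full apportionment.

With divisor 1108: modified quotas P1 11.846, P2 3.658, P3 11.139, P4 2.866.
Geometric-mean thresholds: P1 √(11·12)=11.489, P2 √(3·4)=3.464, P3 √(11·12)=11.489, P4 √(2·3)=2.449.
Each quota rounded against its threshold gives P1 12, P2 4, P3 11, P4 3 (total 30).

P1 12, P2 4, P3 11, P4 3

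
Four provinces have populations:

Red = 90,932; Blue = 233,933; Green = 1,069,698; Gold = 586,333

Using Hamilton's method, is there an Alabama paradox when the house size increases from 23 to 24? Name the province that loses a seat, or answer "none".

none

At 23 seats: Red 1, Blue 3, Green 12, Gold 7.
At 24 seats: Red 1, Blue 3, Green 13, Gold 7.
No province's allocation decreased.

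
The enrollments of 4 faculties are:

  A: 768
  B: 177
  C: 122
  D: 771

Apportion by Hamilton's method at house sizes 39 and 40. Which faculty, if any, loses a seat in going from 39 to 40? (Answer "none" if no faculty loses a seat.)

C

At 39 seats: A 16, B 4, C 3, D 16.
At 40 seats: A 17, B 4, C 2, D 17.
C drops from 3 to 2.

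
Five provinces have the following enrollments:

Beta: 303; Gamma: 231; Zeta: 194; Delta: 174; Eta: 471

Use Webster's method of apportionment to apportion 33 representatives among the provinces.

Beta: 7; Gamma: 6; Zeta: 5; Delta: 4; Eta: 11

Standard divisor 1373/33 ≈ 41.606; standard quotas: Beta 7.283, Gamma 5.552, Zeta 4.663, Delta 4.182, Eta 11.320.
Rounding to the nearest integer gives Beta 7, Gamma 6, Zeta 5, Delta 4, Eta 11 — total 33, matching the house size, so no adjustment is needed.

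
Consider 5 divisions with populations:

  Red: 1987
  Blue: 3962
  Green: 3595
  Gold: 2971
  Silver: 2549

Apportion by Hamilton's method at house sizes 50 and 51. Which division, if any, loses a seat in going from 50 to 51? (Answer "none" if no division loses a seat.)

At 50 seats: Red 7, Blue 13, Green 12, Gold 10, Silver 8.
At 51 seats: Red 7, Blue 13, Green 12, Gold 10, Silver 9.
No division's allocation decreased.

none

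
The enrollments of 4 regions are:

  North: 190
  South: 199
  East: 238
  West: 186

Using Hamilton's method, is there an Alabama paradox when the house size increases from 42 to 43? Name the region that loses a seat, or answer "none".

none

At 42 seats: North 10, South 10, East 12, West 10.
At 43 seats: North 10, South 10, East 13, West 10.
No region's allocation decreased.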